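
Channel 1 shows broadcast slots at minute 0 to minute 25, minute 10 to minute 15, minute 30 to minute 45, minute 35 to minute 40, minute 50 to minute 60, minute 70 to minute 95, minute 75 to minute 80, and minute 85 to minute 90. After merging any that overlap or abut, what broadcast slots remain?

minute 0 to minute 25, minute 30 to minute 45, minute 50 to minute 60, minute 70 to minute 95

minute 10 to minute 15 overlaps/touches minute 0 to minute 25 → extend to minute 0 to minute 25.
minute 30 to minute 45 is disjoint → start new block.
minute 35 to minute 40 overlaps/touches minute 30 to minute 45 → extend to minute 30 to minute 45.
minute 50 to minute 60 is disjoint → start new block.
minute 70 to minute 95 is disjoint → start new block.
minute 75 to minute 80 overlaps/touches minute 70 to minute 95 → extend to minute 70 to minute 95.
minute 85 to minute 90 overlaps/touches minute 70 to minute 95 → extend to minute 70 to minute 95.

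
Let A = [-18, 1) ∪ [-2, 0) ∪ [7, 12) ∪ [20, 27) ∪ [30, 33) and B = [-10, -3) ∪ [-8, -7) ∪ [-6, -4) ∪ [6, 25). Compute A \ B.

[-18, -10) ∪ [-3, 1) ∪ [25, 27) ∪ [30, 33)

First set merges to [-18, 1), [7, 12), [20, 27), [30, 33).
Second set merges to [-10, -3), [6, 25).
[-18, 1) minus B → [-18, -10), [-3, 1).
[7, 12): fully covered by B → removed.
[20, 27) minus B → [25, 27).
[30, 33): no B overlap → unchanged.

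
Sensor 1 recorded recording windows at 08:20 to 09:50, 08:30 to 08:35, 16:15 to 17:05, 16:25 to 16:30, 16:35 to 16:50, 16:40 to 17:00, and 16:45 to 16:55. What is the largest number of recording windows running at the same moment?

Sweep endpoints in order; track running count of active intervals.
Peak of 4 reached at 16:45.

4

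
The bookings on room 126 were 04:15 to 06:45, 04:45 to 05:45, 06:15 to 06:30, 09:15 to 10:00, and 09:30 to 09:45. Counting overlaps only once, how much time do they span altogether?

3 h 15 min

Merged: 04:15–06:45, 09:15–10:00.
Lengths: 2 h 30 min + 45 min = 3 h 15 min.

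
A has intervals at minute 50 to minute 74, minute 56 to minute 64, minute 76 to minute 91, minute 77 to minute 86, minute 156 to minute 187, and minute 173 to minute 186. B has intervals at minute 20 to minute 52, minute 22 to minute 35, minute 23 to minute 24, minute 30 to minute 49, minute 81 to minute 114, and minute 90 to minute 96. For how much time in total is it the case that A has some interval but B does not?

First set merges to minute 50 to minute 74, minute 76 to minute 91, minute 156 to minute 187.
Second set merges to minute 20 to minute 52, minute 81 to minute 114.
A \ B = minute 52 to minute 74, minute 76 to minute 81, minute 156 to minute 187.
Total: 22 minutes + 5 minutes + 31 minutes = 58 minutes.

58 minutes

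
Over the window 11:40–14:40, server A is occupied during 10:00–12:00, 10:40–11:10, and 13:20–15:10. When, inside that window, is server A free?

12:00–13:20

Covered (merged): 10:00–12:00, 13:20–15:10.
Gaps within 11:40–14:40: 12:00–13:20.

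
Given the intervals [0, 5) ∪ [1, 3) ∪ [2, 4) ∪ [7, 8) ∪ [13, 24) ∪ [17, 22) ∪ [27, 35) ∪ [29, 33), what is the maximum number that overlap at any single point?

3

Walk the sorted start/end points keeping a running depth.
The depth first hits 3 at 2.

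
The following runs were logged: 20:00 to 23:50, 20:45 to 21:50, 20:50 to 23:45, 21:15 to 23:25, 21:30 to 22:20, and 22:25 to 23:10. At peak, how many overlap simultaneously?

At 21:30, 5 of the intervals are simultaneously active.
No point has more.

5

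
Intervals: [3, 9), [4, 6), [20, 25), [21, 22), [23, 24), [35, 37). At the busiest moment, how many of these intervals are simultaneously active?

2

Walk the sorted start/end points keeping a running depth.
The depth first hits 2 at 4.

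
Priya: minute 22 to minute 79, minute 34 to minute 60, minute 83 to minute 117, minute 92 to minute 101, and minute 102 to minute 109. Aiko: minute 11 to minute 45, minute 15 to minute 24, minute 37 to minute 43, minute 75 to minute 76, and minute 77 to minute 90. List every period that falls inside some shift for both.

First set merges to minute 22 to minute 79, minute 83 to minute 117.
Second set merges to minute 11 to minute 45, minute 75 to minute 76, minute 77 to minute 90.
minute 22 to minute 79 overlaps B on minute 22 to minute 45, minute 75 to minute 76, minute 77 to minute 79.
minute 83 to minute 117 overlaps B on minute 83 to minute 90.

minute 22 to minute 45, minute 75 to minute 76, minute 77 to minute 79, minute 83 to minute 90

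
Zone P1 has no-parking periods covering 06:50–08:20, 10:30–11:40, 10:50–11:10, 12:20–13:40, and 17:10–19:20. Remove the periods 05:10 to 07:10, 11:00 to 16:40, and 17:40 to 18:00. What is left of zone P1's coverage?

First set merges to 06:50-08:20, 10:30-11:40, 12:20-13:40, 17:10-19:20.
06:50-08:20 with B removed leaves 07:10-08:20.
10:30-11:40 with B removed leaves 10:30-11:00.
12:20-13:40 lies entirely inside B → drops out.
17:10-19:20 with B removed leaves 17:10-17:40, 18:00-19:20.

07:10-08:20, 10:30-11:00, 17:10-17:40, 18:00-19:20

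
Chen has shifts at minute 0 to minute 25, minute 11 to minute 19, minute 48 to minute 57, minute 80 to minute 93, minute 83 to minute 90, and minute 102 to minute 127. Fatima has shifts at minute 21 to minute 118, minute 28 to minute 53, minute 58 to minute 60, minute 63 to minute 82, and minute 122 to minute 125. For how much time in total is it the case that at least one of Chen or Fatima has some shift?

127 minutes

First set merges to minute 0 to minute 25, minute 48 to minute 57, minute 80 to minute 93, minute 102 to minute 127.
Second set merges to minute 21 to minute 118, minute 122 to minute 125.
A ∪ B = minute 0 to minute 127.
Total: 127 minutes.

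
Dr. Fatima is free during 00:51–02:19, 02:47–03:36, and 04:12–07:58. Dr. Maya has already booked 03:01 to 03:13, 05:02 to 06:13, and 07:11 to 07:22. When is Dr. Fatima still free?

00:51–02:19, 02:47–03:01, 03:13–03:36, 04:12–05:02, 06:13–07:11, 07:22–07:58

00:51–02:19: no B overlap → unchanged.
02:47–03:36 minus B → 02:47–03:01, 03:13–03:36.
04:12–07:58 minus B → 04:12–05:02, 06:13–07:11, 07:22–07:58.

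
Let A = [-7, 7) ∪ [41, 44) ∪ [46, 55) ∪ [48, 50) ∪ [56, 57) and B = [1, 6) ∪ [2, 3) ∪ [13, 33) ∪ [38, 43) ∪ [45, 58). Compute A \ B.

[-7, 1) ∪ [6, 7) ∪ [43, 44)

A, merged: [-7, 7), [41, 44), [46, 55), [56, 57).
B, merged: [1, 6), [13, 33), [38, 43), [45, 58).
[-7, 7) minus B → [-7, 1), [6, 7).
[41, 44) minus B → [43, 44).
[46, 55): fully covered by B → removed.
[56, 57): fully covered by B → removed.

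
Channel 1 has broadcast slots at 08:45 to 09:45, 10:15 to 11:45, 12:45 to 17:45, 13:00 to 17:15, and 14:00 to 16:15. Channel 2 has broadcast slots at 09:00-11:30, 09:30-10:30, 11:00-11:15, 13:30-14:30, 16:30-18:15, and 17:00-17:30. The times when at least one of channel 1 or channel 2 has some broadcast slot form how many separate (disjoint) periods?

Merge the first list: 08:45–09:45, 10:15–11:45, 12:45–17:45.
Merge the second list: 09:00–11:30, 13:30–14:30, 16:30–18:15.
A ∪ B = 08:45–11:45, 12:45–18:15.
That is 2 disjoint pieces.

2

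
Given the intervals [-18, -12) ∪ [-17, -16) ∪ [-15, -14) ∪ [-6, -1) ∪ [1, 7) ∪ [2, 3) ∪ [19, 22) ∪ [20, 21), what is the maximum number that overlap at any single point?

Sweep endpoints in order; track running count of active intervals.
Peak of 2 reached at -17.

2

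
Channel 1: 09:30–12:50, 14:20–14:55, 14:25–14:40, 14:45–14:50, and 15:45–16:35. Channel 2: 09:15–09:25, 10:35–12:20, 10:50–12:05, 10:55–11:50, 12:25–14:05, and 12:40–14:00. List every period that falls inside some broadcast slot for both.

A, merged: 09:30-12:50, 14:20-14:55, 15:45-16:35.
B, merged: 09:15-09:25, 10:35-12:20, 12:25-14:05.
09:30-12:50 meets the second set on 10:35-12:20, 12:25-12:50.
14:20-14:55: no overlap with the second set.
15:45-16:35: no overlap with the second set.

10:35-12:20, 12:25-12:50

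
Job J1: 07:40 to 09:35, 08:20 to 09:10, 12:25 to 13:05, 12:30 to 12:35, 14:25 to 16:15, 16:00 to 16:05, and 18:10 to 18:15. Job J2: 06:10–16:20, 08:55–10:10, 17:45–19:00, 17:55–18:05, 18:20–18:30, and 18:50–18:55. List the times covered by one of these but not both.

Merge the first list: 07:40–09:35, 12:25–13:05, 14:25–16:15, 18:10–18:15.
Merge the second list: 06:10–16:20, 17:45–19:00.
A but not B: none.
B but not A: 06:10–07:40, 09:35–12:25, 13:05–14:25, 16:15–16:20, 17:45–18:10, 18:15–19:00.
Combining gives A △ B.

06:10–07:40, 09:35–12:25, 13:05–14:25, 16:15–16:20, 17:45–18:10, 18:15–19:00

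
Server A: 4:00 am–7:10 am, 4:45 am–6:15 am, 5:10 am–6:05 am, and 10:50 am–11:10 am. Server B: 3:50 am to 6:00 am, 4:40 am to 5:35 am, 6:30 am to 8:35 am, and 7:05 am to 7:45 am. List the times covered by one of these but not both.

A, merged: 4:00 am–7:10 am, 10:50 am–11:10 am.
B, merged: 3:50 am–6:00 am, 6:30 am–8:35 am.
A \ B = 6:00 am–6:30 am, 10:50 am–11:10 am.
B \ A = 3:50 am–4:00 am, 7:10 am–8:35 am.
Union of the two gives the symmetric difference.

3:50 am–4:00 am, 6:00 am–6:30 am, 7:10 am–8:35 am, 10:50 am–11:10 am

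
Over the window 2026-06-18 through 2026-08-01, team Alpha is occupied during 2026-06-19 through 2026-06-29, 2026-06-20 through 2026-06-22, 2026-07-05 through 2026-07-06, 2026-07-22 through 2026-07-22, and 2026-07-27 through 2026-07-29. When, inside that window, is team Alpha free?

The merged coverage is 2026-06-19 through 2026-06-29, 2026-07-05 through 2026-07-06, 2026-07-22 through 2026-07-22, 2026-07-27 through 2026-07-29.
Gaps within 2026-06-18 through 2026-08-01: 2026-06-18 through 2026-06-18, 2026-06-30 through 2026-07-04, 2026-07-07 through 2026-07-21, 2026-07-23 through 2026-07-26, 2026-07-30 through 2026-08-01.

2026-06-18 through 2026-06-18, 2026-06-30 through 2026-07-04, 2026-07-07 through 2026-07-21, 2026-07-23 through 2026-07-26, 2026-07-30 through 2026-08-01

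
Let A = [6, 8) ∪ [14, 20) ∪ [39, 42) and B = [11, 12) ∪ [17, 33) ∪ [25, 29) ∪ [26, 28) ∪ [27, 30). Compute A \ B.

[6, 8) ∪ [14, 17) ∪ [39, 42)

Second set merges to [11, 12), [17, 33).
[6, 8): nothing removed.
[14, 20) \ B = [14, 17).
[39, 42): nothing removed.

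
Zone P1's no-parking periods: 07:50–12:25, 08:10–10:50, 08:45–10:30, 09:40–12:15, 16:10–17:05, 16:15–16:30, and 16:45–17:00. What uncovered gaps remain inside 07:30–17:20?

07:30-07:50, 12:25-16:10, 17:05-17:20

After merging, the occupied span is 07:50-12:25, 16:10-17:05.
Complement within 07:30-17:20: 07:30-07:50, 12:25-16:10, 17:05-17:20.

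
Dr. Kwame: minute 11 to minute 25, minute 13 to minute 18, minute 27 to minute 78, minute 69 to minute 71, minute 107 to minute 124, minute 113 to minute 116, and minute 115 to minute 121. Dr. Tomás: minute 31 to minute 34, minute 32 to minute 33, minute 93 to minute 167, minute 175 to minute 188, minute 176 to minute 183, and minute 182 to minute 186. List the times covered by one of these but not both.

Merge the first list: minute 11 to minute 25, minute 27 to minute 78, minute 107 to minute 124.
Merge the second list: minute 31 to minute 34, minute 93 to minute 167, minute 175 to minute 188.
A but not B: minute 11 to minute 25, minute 27 to minute 31, minute 34 to minute 78.
B but not A: minute 93 to minute 107, minute 124 to minute 167, minute 175 to minute 188.
Combining gives A △ B.

minute 11 to minute 25, minute 27 to minute 31, minute 34 to minute 78, minute 93 to minute 107, minute 124 to minute 167, minute 175 to minute 188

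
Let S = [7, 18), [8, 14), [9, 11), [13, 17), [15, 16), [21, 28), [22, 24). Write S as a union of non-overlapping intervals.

[8, 14) overlaps/touches [7, 18) → extend to [7, 18).
[9, 11) overlaps/touches [7, 18) → extend to [7, 18).
[13, 17) overlaps/touches [7, 18) → extend to [7, 18).
[15, 16) overlaps/touches [7, 18) → extend to [7, 18).
[21, 28) is disjoint → start new block.
[22, 24) overlaps/touches [21, 28) → extend to [21, 28).

[7, 18) ∪ [21, 28)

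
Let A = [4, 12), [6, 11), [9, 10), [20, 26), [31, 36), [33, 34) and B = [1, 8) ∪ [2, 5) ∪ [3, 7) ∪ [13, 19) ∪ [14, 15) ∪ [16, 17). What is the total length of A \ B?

Merge the first list: [4, 12), [20, 26), [31, 36).
Merge the second list: [1, 8), [13, 19).
A \ B = [8, 12), [20, 26), [31, 36).
Total: 4 + 6 + 5 = 15.

15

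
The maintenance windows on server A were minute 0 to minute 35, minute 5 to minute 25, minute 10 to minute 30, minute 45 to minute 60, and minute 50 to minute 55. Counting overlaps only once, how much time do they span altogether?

Merged: minute 0 to minute 35, minute 45 to minute 60.
Lengths: 35 minutes + 15 minutes = 50 minutes.

50 minutes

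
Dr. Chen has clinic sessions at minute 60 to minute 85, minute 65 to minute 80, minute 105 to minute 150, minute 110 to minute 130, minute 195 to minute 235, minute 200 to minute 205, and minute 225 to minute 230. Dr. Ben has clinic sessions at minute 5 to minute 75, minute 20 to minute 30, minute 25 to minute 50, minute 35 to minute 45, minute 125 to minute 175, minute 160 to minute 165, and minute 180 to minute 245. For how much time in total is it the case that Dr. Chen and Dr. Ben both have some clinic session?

Merge the first list: minute 60 to minute 85, minute 105 to minute 150, minute 195 to minute 235.
Merge the second list: minute 5 to minute 75, minute 125 to minute 175, minute 180 to minute 245.
A ∩ B = minute 60 to minute 75, minute 125 to minute 150, minute 195 to minute 235.
Total: 15 minutes + 25 minutes + 40 minutes = 80 minutes.

80 minutes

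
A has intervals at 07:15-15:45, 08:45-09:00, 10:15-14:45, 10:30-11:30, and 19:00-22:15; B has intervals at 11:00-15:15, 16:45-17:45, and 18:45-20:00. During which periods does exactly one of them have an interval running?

Merge the first list: 07:15–15:45, 19:00–22:15.
A \ B = 07:15–11:00, 15:15–15:45, 20:00–22:15.
B \ A = 16:45–17:45, 18:45–19:00.
Union of the two gives the symmetric difference.

07:15–11:00, 15:15–15:45, 16:45–17:45, 18:45–19:00, 20:00–22:15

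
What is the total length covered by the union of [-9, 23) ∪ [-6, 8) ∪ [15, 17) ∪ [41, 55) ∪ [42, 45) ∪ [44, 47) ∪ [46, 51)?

Merged: [-9, 23), [41, 55).
Lengths: 32 + 14 = 46.

46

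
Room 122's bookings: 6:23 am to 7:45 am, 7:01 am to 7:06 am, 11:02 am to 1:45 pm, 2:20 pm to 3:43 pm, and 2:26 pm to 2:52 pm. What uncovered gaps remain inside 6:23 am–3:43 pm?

7:45 am-11:02 am, 1:45 pm-2:20 pm

After merging, the occupied span is 6:23 am-7:45 am, 11:02 am-1:45 pm, 2:20 pm-3:43 pm.
Complement within 6:23 am-3:43 pm: 7:45 am-11:02 am, 1:45 pm-2:20 pm.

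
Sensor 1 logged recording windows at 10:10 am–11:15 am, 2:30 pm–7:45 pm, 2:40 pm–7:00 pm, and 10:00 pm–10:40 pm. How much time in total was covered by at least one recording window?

Merged: 10:10 am-11:15 am, 2:30 pm-7:45 pm, 10:00 pm-10:40 pm.
Lengths: 1 h 5 min + 5 h 15 min + 40 min = 7 h.

7 h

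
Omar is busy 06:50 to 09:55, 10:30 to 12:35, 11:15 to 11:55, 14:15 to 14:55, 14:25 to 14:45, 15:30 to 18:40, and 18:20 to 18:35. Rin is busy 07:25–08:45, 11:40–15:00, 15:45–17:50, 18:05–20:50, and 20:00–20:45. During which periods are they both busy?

Merge the first list: 06:50–09:55, 10:30–12:35, 14:15–14:55, 15:30–18:40.
Merge the second list: 07:25–08:45, 11:40–15:00, 15:45–17:50, 18:05–20:50.
06:50–09:55 meets the second set on 07:25–08:45.
10:30–12:35 meets the second set on 11:40–12:35.
14:15–14:55 meets the second set on 14:15–14:55.
15:30–18:40 meets the second set on 15:45–17:50, 18:05–18:40.

07:25–08:45, 11:40–12:35, 14:15–14:55, 15:45–17:50, 18:05–18:40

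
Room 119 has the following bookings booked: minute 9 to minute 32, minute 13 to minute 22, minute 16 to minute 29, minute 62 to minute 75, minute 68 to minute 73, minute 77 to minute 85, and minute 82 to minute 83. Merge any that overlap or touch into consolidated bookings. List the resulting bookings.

minute 9 to minute 32, minute 62 to minute 75, minute 77 to minute 85

minute 13 to minute 22 overlaps/touches minute 9 to minute 32 → extend to minute 9 to minute 32.
minute 16 to minute 29 overlaps/touches minute 9 to minute 32 → extend to minute 9 to minute 32.
minute 62 to minute 75 is disjoint → start new block.
minute 68 to minute 73 overlaps/touches minute 62 to minute 75 → extend to minute 62 to minute 75.
minute 77 to minute 85 is disjoint → start new block.
minute 82 to minute 83 overlaps/touches minute 77 to minute 85 → extend to minute 77 to minute 85.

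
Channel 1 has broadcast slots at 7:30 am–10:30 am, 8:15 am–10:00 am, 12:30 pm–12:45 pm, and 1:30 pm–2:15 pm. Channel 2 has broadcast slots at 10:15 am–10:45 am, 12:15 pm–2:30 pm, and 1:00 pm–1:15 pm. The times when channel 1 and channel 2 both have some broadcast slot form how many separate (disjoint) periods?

First set merges to 7:30 am–10:30 am, 12:30 pm–12:45 pm, 1:30 pm–2:15 pm.
Second set merges to 10:15 am–10:45 am, 12:15 pm–2:30 pm.
A ∩ B = 10:15 am–10:30 am, 12:30 pm–12:45 pm, 1:30 pm–2:15 pm.
That is 3 disjoint pieces.

3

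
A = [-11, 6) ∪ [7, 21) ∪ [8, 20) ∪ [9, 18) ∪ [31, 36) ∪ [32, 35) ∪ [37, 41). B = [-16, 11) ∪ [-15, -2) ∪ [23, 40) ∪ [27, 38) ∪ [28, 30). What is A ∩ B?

[-11, 6) ∪ [7, 11) ∪ [31, 36) ∪ [37, 40)

Merge the first list: [-11, 6), [7, 21), [31, 36), [37, 41).
Merge the second list: [-16, 11), [23, 40).
[-11, 6) overlaps B on [-11, 6).
[7, 21) overlaps B on [7, 11).
[31, 36) overlaps B on [31, 36).
[37, 41) overlaps B on [37, 40).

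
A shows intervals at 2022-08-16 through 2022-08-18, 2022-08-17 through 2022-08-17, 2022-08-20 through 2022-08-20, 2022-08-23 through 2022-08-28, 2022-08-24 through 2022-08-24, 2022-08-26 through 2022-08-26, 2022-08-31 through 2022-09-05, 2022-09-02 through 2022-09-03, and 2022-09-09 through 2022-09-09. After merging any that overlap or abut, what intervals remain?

2022-08-16 through 2022-08-18, 2022-08-20 through 2022-08-20, 2022-08-23 through 2022-08-28, 2022-08-31 through 2022-09-05, 2022-09-09 through 2022-09-09

2022-08-17 through 2022-08-17 overlaps/touches 2022-08-16 through 2022-08-18 → extend to 2022-08-16 through 2022-08-18.
2022-08-20 through 2022-08-20 is disjoint → start new block.
2022-08-23 through 2022-08-28 is disjoint → start new block.
2022-08-24 through 2022-08-24 overlaps/touches 2022-08-23 through 2022-08-28 → extend to 2022-08-23 through 2022-08-28.
2022-08-26 through 2022-08-26 overlaps/touches 2022-08-23 through 2022-08-28 → extend to 2022-08-23 through 2022-08-28.
2022-08-31 through 2022-09-05 is disjoint → start new block.
2022-09-02 through 2022-09-03 overlaps/touches 2022-08-31 through 2022-09-05 → extend to 2022-08-31 through 2022-09-05.
2022-09-09 through 2022-09-09 is disjoint → start new block.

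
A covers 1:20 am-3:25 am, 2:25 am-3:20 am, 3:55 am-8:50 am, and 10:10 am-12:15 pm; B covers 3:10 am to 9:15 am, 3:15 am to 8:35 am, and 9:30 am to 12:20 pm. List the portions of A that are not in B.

Merge the first list: 1:20 am-3:25 am, 3:55 am-8:50 am, 10:10 am-12:15 pm.
Merge the second list: 3:10 am-9:15 am, 9:30 am-12:20 pm.
1:20 am-3:25 am \ B = 1:20 am-3:10 am.
3:55 am-8:50 am: entirely removed.
10:10 am-12:15 pm: entirely removed.

1:20 am-3:10 am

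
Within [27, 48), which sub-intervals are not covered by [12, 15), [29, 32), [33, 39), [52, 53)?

The merged coverage is [12, 15), [29, 32), [33, 39), [52, 53).
Gaps within [27, 48): [27, 29), [32, 33), [39, 48).

[27, 29) ∪ [32, 33) ∪ [39, 48)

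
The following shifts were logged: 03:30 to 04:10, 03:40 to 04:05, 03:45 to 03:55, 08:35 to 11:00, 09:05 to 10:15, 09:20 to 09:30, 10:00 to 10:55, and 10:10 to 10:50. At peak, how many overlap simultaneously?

Walk the sorted start/end points keeping a running depth.
The depth first hits 4 at 10:10.

4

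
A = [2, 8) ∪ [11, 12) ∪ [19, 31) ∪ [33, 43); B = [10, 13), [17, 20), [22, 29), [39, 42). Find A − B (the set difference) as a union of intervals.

[2, 8): nothing removed.
[11, 12): entirely removed.
[19, 31) \ B = [20, 22), [29, 31).
[33, 43) \ B = [33, 39), [42, 43).

[2, 8) ∪ [20, 22) ∪ [29, 31) ∪ [33, 39) ∪ [42, 43)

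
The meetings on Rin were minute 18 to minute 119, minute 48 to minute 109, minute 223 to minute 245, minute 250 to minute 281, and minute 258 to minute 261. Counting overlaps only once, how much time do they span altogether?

Merged: minute 18 to minute 119, minute 223 to minute 245, minute 250 to minute 281.
Lengths: 101 minutes + 22 minutes + 31 minutes = 154 minutes.

154 minutes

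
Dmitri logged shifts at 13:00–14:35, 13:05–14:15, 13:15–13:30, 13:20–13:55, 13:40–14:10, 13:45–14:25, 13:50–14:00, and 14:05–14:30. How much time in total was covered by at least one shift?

Merged: 13:00-14:35.
Length: 1 h 35 min.

1 h 35 min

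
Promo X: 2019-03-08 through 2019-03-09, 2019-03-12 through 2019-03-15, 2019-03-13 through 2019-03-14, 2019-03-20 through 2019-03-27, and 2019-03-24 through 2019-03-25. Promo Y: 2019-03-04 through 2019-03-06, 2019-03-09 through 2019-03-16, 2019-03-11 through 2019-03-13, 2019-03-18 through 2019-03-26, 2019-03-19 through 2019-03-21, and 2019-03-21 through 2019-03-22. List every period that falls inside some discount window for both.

Merge the first list: 2019-03-08 through 2019-03-09, 2019-03-12 through 2019-03-15, 2019-03-20 through 2019-03-27.
Merge the second list: 2019-03-04 through 2019-03-06, 2019-03-09 through 2019-03-16, 2019-03-18 through 2019-03-26.
2019-03-08 through 2019-03-09 overlaps B on 2019-03-09 through 2019-03-09.
2019-03-12 through 2019-03-15 overlaps B on 2019-03-12 through 2019-03-15.
2019-03-20 through 2019-03-27 overlaps B on 2019-03-20 through 2019-03-26.

2019-03-09 through 2019-03-09, 2019-03-12 through 2019-03-15, 2019-03-20 through 2019-03-26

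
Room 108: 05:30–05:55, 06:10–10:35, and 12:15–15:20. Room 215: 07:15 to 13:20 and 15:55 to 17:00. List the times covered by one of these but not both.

05:30–05:55, 06:10–07:15, 10:35–12:15, 13:20–15:20, 15:55–17:00

A \ B = 05:30–05:55, 06:10–07:15, 13:20–15:20.
B \ A = 10:35–12:15, 15:55–17:00.
Union of the two gives the symmetric difference.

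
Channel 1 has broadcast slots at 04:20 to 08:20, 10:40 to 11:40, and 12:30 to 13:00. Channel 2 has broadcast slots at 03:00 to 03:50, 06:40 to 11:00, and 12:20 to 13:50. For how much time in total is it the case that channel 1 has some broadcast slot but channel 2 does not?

A \ B = 04:20–06:40, 11:00–11:40.
Total: 2 h 20 min + 40 min = 3 h.

3 h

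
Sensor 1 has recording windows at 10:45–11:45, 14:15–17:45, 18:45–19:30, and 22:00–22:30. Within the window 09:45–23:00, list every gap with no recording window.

09:45–10:45, 11:45–14:15, 17:45–18:45, 19:30–22:00, 22:30–23:00

After merging, the occupied span is 10:45–11:45, 14:15–17:45, 18:45–19:30, 22:00–22:30.
Gaps within 09:45–23:00: 09:45–10:45, 11:45–14:15, 17:45–18:45, 19:30–22:00, 22:30–23:00.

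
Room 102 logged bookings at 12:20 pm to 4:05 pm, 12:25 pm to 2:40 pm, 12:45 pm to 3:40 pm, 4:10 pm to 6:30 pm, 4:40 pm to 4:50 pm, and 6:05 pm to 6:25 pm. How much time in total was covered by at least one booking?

Merged: 12:20 pm-4:05 pm, 4:10 pm-6:30 pm.
Lengths: 3 h 45 min + 2 h 20 min = 6 h 5 min.

6 h 5 min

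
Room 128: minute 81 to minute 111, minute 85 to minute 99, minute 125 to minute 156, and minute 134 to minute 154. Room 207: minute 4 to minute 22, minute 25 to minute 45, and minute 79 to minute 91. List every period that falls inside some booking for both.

minute 81 to minute 91

Merge the first list: minute 81 to minute 111, minute 125 to minute 156.
minute 81 to minute 111 overlaps B on minute 81 to minute 91.
minute 125 to minute 156 falls entirely outside B.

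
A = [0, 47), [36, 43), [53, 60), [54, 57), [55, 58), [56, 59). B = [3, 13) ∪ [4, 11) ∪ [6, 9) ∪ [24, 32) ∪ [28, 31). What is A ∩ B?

A, merged: [0, 47), [53, 60).
B, merged: [3, 13), [24, 32).
[0, 47) ∩ B → [3, 13), [24, 32).
[53, 60) meets no B interval.

[3, 13) ∪ [24, 32)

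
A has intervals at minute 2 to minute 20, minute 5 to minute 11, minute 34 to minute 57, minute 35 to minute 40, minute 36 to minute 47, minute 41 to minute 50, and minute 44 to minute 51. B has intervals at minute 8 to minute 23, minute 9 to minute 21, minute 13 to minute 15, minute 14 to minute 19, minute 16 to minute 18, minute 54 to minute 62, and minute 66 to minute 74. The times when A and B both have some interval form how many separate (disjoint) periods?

First set merges to minute 2 to minute 20, minute 34 to minute 57.
Second set merges to minute 8 to minute 23, minute 54 to minute 62, minute 66 to minute 74.
A ∩ B = minute 8 to minute 20, minute 54 to minute 57.
That is 2 disjoint pieces.

2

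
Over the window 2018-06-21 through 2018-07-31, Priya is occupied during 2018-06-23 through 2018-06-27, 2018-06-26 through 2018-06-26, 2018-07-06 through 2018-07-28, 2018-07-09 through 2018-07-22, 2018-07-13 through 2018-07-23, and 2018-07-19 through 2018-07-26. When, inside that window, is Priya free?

The merged coverage is 2018-06-23 through 2018-06-27, 2018-07-06 through 2018-07-28.
Uncovered inside 2018-06-21 through 2018-07-31: 2018-06-21 through 2018-06-22, 2018-06-28 through 2018-07-05, 2018-07-29 through 2018-07-31.

2018-06-21 through 2018-06-22, 2018-06-28 through 2018-07-05, 2018-07-29 through 2018-07-31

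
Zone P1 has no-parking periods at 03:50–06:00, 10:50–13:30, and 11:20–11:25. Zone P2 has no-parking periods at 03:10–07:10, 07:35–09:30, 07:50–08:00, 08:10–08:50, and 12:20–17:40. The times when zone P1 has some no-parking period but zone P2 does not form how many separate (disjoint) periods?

First set merges to 03:50–06:00, 10:50–13:30.
Second set merges to 03:10–07:10, 07:35–09:30, 12:20–17:40.
A \ B = 10:50–12:20.
That is 1 disjoint piece.

1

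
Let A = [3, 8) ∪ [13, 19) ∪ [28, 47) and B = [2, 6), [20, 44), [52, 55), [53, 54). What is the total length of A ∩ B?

19

Second set merges to [2, 6), [20, 44), [52, 55).
A ∩ B = [3, 6), [28, 44).
Total: 3 + 16 = 19.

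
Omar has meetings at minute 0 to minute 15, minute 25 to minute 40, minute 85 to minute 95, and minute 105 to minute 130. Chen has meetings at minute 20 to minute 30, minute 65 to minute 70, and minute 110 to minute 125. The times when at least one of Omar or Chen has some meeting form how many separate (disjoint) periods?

A ∪ B = minute 0 to minute 15, minute 20 to minute 40, minute 65 to minute 70, minute 85 to minute 95, minute 105 to minute 130.
That is 5 disjoint pieces.

5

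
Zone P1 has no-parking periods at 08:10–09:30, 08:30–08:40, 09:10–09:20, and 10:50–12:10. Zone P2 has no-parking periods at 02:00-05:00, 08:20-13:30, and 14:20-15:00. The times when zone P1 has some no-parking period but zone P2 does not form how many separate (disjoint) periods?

1

Merge the first list: 08:10-09:30, 10:50-12:10.
A \ B = 08:10-08:20.
That is 1 disjoint piece.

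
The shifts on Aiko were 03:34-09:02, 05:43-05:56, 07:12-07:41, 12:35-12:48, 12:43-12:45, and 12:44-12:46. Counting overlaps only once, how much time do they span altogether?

Merged: 03:34-09:02, 12:35-12:48.
Lengths: 5 h 28 min + 13 min = 5 h 41 min.

5 h 41 min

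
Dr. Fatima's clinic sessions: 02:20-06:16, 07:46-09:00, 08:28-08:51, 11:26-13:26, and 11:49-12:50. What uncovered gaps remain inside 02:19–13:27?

02:19–02:20, 06:16–07:46, 09:00–11:26, 13:26–13:27

After merging, the occupied span is 02:20–06:16, 07:46–09:00, 11:26–13:26.
Complement within 02:19–13:27: 02:19–02:20, 06:16–07:46, 09:00–11:26, 13:26–13:27.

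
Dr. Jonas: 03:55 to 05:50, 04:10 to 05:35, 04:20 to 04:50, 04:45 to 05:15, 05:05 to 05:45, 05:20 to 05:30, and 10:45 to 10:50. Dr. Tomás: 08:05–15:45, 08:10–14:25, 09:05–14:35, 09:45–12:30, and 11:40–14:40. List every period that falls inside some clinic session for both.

First set merges to 03:55–05:50, 10:45–10:50.
Second set merges to 08:05–15:45.
03:55–05:50: no overlap with the second set.
10:45–10:50 meets the second set on 10:45–10:50.

10:45–10:50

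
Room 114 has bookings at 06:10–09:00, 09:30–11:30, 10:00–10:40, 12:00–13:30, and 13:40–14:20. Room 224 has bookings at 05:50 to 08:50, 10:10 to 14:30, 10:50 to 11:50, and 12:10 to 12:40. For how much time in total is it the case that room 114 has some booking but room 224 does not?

50 min

Merge the first list: 06:10–09:00, 09:30–11:30, 12:00–13:30, 13:40–14:20.
Merge the second list: 05:50–08:50, 10:10–14:30.
A \ B = 08:50–09:00, 09:30–10:10.
Total: 10 min + 40 min = 50 min.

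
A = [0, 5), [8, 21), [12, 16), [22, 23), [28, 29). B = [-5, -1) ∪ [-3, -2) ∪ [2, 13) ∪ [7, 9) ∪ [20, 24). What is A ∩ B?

[2, 5) ∪ [8, 13) ∪ [20, 21) ∪ [22, 23)

First set merges to [0, 5), [8, 21), [22, 23), [28, 29).
Second set merges to [-5, -1), [2, 13), [20, 24).
[0, 5) meets the second set on [2, 5).
[8, 21) meets the second set on [8, 13), [20, 21).
[22, 23) meets the second set on [22, 23).
[28, 29): no overlap with the second set.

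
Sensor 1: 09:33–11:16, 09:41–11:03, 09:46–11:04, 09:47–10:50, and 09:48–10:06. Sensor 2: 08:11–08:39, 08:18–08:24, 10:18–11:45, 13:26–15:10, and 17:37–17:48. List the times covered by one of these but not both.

Merge the first list: 09:33-11:16.
Merge the second list: 08:11-08:39, 10:18-11:45, 13:26-15:10, 17:37-17:48.
Only in the first: 09:33-10:18.
Only in the second: 08:11-08:39, 11:16-11:45, 13:26-15:10, 17:37-17:48.
Together these are the periods covered by exactly one.

08:11-08:39, 09:33-10:18, 11:16-11:45, 13:26-15:10, 17:37-17:48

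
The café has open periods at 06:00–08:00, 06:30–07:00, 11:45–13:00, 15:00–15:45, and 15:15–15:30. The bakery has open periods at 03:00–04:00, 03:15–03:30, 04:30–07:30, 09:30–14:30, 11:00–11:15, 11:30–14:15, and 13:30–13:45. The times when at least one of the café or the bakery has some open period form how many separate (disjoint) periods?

Merge the first list: 06:00–08:00, 11:45–13:00, 15:00–15:45.
Merge the second list: 03:00–04:00, 04:30–07:30, 09:30–14:30.
A ∪ B = 03:00–04:00, 04:30–08:00, 09:30–14:30, 15:00–15:45.
That is 4 disjoint pieces.

4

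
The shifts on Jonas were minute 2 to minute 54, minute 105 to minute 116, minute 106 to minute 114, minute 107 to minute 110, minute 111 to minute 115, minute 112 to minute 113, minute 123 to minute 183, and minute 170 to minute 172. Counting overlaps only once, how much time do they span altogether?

Merged: minute 2 to minute 54, minute 105 to minute 116, minute 123 to minute 183.
Lengths: 52 minutes + 11 minutes + 60 minutes = 123 minutes.

123 minutes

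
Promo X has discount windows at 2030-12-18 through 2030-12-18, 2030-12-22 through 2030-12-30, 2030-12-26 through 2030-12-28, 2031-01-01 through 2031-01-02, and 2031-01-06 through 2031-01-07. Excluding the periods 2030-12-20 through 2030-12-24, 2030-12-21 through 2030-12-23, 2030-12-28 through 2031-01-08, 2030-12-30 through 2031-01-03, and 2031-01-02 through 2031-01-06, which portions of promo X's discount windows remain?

Merge the first list: 2030-12-18 through 2030-12-18, 2030-12-22 through 2030-12-30, 2031-01-01 through 2031-01-02, 2031-01-06 through 2031-01-07.
Merge the second list: 2030-12-20 through 2030-12-24, 2030-12-28 through 2031-01-08.
2030-12-18 through 2030-12-18: no B overlap → unchanged.
2030-12-22 through 2030-12-30 minus B → 2030-12-25 through 2030-12-27.
2031-01-01 through 2031-01-02: fully covered by B → removed.
2031-01-06 through 2031-01-07: fully covered by B → removed.

2030-12-18 through 2030-12-18, 2030-12-25 through 2030-12-27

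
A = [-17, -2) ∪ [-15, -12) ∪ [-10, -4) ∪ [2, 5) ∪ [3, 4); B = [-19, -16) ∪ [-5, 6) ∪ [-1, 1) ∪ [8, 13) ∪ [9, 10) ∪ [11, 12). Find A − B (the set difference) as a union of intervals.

[-16, -5)

A, merged: [-17, -2), [2, 5).
B, merged: [-19, -16), [-5, 6), [8, 13).
[-17, -2) \ B = [-16, -5).
[2, 5): entirely removed.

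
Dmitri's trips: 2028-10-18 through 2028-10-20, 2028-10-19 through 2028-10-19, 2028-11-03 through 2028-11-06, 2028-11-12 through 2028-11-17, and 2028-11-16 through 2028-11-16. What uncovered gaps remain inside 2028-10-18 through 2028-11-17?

2028-10-21 through 2028-11-02, 2028-11-07 through 2028-11-11

After merging, the occupied span is 2028-10-18 through 2028-10-20, 2028-11-03 through 2028-11-06, 2028-11-12 through 2028-11-17.
Complement within 2028-10-18 through 2028-11-17: 2028-10-21 through 2028-11-02, 2028-11-07 through 2028-11-11.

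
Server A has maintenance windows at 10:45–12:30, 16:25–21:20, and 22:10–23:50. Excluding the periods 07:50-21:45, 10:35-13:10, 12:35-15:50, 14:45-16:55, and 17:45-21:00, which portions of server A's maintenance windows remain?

22:10-23:50

Merge the second list: 07:50-21:45.
10:45-12:30: fully covered by B → removed.
16:25-21:20: fully covered by B → removed.
22:10-23:50: no B overlap → unchanged.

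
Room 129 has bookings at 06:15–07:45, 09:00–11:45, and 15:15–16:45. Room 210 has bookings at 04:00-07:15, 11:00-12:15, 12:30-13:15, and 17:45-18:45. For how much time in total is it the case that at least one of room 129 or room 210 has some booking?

10 h 15 min

A ∪ B = 04:00–07:45, 09:00–12:15, 12:30–13:15, 15:15–16:45, 17:45–18:45.
Total: 3 h 45 min + 3 h 15 min + 45 min + 1 h 30 min + 1 h = 10 h 15 min.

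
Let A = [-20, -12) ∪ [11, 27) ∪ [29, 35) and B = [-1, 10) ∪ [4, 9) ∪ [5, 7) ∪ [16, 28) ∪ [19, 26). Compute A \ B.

Second set merges to [-1, 10), [16, 28).
[-20, -12) is untouched.
[11, 27) with B removed leaves [11, 16).
[29, 35) is untouched.

[-20, -12) ∪ [11, 16) ∪ [29, 35)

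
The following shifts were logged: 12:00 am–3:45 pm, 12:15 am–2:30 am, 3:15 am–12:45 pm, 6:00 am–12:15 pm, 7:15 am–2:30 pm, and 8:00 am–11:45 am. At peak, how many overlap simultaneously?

5

At 8:00 am, 5 of the intervals are simultaneously active.
No point has more.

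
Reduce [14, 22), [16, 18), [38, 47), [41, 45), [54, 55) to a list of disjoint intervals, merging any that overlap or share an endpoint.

[14, 22) ∪ [38, 47) ∪ [54, 55)

[16, 18) overlaps/touches [14, 22) → extend to [14, 22).
[38, 47) is disjoint → start new block.
[41, 45) overlaps/touches [38, 47) → extend to [38, 47).
[54, 55) is disjoint → start new block.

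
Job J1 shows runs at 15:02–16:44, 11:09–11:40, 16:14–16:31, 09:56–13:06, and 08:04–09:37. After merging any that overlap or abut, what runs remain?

Sort by start: 08:04-09:37, 09:56-13:06, 11:09-11:40, 15:02-16:44, 16:14-16:31.
09:56-13:06 is disjoint → start new block.
11:09-11:40 overlaps/touches 09:56-13:06 → extend to 09:56-13:06.
15:02-16:44 is disjoint → start new block.
16:14-16:31 overlaps/touches 15:02-16:44 → extend to 15:02-16:44.

08:04-09:37, 09:56-13:06, 15:02-16:44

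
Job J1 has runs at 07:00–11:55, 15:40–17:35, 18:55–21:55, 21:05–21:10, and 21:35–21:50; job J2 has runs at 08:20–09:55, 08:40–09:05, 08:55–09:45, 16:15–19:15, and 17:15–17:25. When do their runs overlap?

Merge the first list: 07:00–11:55, 15:40–17:35, 18:55–21:55.
Merge the second list: 08:20–09:55, 16:15–19:15.
07:00–11:55 meets the second set on 08:20–09:55.
15:40–17:35 meets the second set on 16:15–17:35.
18:55–21:55 meets the second set on 18:55–19:15.

08:20–09:55, 16:15–17:35, 18:55–19:15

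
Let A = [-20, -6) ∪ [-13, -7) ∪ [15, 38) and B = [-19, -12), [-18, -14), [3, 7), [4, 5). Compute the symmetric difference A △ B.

First set merges to [-20, -6), [15, 38).
Second set merges to [-19, -12), [3, 7).
A but not B: [-20, -19), [-12, -6), [15, 38).
B but not A: [3, 7).
Combining gives A △ B.

[-20, -19) ∪ [-12, -6) ∪ [3, 7) ∪ [15, 38)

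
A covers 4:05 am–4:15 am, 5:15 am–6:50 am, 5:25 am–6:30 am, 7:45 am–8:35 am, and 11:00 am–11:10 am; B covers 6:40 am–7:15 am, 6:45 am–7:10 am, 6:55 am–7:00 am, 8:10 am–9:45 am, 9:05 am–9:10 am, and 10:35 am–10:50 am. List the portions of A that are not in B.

4:05 am-4:15 am, 5:15 am-6:40 am, 7:45 am-8:10 am, 11:00 am-11:10 am

A, merged: 4:05 am-4:15 am, 5:15 am-6:50 am, 7:45 am-8:35 am, 11:00 am-11:10 am.
B, merged: 6:40 am-7:15 am, 8:10 am-9:45 am, 10:35 am-10:50 am.
4:05 am-4:15 am: no B overlap → unchanged.
5:15 am-6:50 am minus B → 5:15 am-6:40 am.
7:45 am-8:35 am minus B → 7:45 am-8:10 am.
11:00 am-11:10 am: no B overlap → unchanged.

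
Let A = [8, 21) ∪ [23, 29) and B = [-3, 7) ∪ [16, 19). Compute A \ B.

[8, 16) ∪ [19, 21) ∪ [23, 29)

[8, 21) with B removed leaves [8, 16), [19, 21).
[23, 29) is untouched.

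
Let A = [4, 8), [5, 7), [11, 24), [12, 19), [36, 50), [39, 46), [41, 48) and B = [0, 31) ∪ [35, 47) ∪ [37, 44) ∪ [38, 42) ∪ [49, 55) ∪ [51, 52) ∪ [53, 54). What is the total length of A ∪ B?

First set merges to [4, 8), [11, 24), [36, 50).
Second set merges to [0, 31), [35, 47), [49, 55).
A ∪ B = [0, 31), [35, 55).
Total: 31 + 20 = 51.

51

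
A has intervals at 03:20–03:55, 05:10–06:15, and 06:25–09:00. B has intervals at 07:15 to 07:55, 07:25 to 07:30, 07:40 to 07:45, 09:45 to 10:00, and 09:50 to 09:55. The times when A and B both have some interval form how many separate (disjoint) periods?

1

Second set merges to 07:15-07:55, 09:45-10:00.
A ∩ B = 07:15-07:55.
That is 1 disjoint piece.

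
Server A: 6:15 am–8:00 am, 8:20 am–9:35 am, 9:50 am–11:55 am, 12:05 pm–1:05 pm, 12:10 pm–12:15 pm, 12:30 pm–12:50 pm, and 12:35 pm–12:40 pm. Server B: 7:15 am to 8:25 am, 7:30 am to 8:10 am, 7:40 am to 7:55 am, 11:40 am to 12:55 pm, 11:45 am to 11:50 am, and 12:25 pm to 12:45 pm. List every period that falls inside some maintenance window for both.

First set merges to 6:15 am–8:00 am, 8:20 am–9:35 am, 9:50 am–11:55 am, 12:05 pm–1:05 pm.
Second set merges to 7:15 am–8:25 am, 11:40 am–12:55 pm.
6:15 am–8:00 am overlaps B on 7:15 am–8:00 am.
8:20 am–9:35 am overlaps B on 8:20 am–8:25 am.
9:50 am–11:55 am overlaps B on 11:40 am–11:55 am.
12:05 pm–1:05 pm overlaps B on 12:05 pm–12:55 pm.

7:15 am–8:00 am, 8:20 am–8:25 am, 11:40 am–11:55 am, 12:05 pm–12:55 pm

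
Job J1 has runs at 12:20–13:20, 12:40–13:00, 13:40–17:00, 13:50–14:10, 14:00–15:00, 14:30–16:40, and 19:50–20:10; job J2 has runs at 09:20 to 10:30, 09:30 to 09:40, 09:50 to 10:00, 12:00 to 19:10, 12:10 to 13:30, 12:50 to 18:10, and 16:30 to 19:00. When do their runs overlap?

12:20–13:20, 13:40–17:00

First set merges to 12:20–13:20, 13:40–17:00, 19:50–20:10.
Second set merges to 09:20–10:30, 12:00–19:10.
12:20–13:20 ∩ B → 12:20–13:20.
13:40–17:00 ∩ B → 13:40–17:00.
19:50–20:10 meets no B interval.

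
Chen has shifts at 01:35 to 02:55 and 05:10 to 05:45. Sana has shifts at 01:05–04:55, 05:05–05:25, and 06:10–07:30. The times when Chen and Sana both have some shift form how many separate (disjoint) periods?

A ∩ B = 01:35–02:55, 05:10–05:25.
That is 2 disjoint pieces.

2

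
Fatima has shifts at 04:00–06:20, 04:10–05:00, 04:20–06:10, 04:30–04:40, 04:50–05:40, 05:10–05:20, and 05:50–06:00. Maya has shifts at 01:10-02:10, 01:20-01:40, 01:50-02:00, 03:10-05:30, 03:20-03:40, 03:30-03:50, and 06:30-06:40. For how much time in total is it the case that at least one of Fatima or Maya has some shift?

4 h 20 min

First set merges to 04:00-06:20.
Second set merges to 01:10-02:10, 03:10-05:30, 06:30-06:40.
A ∪ B = 01:10-02:10, 03:10-06:20, 06:30-06:40.
Total: 1 h + 3 h 10 min + 10 min = 4 h 20 min.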